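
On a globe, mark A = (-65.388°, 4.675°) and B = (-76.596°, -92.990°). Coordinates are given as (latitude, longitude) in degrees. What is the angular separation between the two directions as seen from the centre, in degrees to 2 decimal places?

29.37°

With latitudes φ₁ = -65.388°, φ₂ = -76.596° and longitude difference Δλ = -97.665°:
Haversine: a = sin²(Δφ/2) + cos φ₁ cos φ₂ sin²(Δλ/2) = 0.0095 + (0.4165)(0.2318)(0.5667) = 0.06425.
Central angle c = 2·arcsin(√a) = 0.51253 rad.
So the angular separation is 29.37°.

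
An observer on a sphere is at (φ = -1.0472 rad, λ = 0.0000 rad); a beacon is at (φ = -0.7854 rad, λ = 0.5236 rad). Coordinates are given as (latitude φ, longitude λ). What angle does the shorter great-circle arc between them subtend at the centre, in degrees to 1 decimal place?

Let φ₁ = -1.0472 rad, φ₂ = -0.7854 rad, and Δλ = 0.5236 rad.
cos c = sin φ₁ sin φ₂ + cos φ₁ cos φ₂ cos Δλ = (-0.8660)(-0.7071) + (0.5000)(0.7071)(0.8660) = 0.91856,
so c = arccos(0.91856) = 0.40638 rad.
So the angular separation is 23.3°.

23.3°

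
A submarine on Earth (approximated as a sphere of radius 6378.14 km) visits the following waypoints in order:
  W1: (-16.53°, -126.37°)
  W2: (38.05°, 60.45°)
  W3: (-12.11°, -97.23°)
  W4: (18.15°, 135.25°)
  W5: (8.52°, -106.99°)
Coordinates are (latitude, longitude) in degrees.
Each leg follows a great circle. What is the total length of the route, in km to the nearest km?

60909 km

Leg W1→W2: central angle 2.7517 rad, distance 17550.7 km.
Leg W2→W3: central angle 2.5710 rad, distance 16398.0 km.
Leg W3→W4: central angle 2.2539 rad, distance 14375.7 km.
Leg W4→W5: central angle 1.9731 rad, distance 12584.8 km.
Total: 17550.7 + 16398.0 + 14375.7 + 12584.8 ≈ 60909 km.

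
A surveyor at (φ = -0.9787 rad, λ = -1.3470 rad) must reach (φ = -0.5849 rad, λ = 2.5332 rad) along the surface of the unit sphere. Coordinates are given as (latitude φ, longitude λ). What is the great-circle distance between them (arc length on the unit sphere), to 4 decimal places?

In radians: φ₁ = -0.9787, φ₂ = -0.5849, Δλ = -137.681° = -2.4030 rad.
cos c = sin φ₁ sin φ₂ + cos φ₁ cos φ₂ cos Δλ = (-0.8298)(-0.5521) + (0.5581)(0.8338)(-0.7394) = 0.11406,
so c = arccos(0.11406) = 1.45648 rad.
On the unit sphere the arc length equals the central angle: 1.4565.

1.4565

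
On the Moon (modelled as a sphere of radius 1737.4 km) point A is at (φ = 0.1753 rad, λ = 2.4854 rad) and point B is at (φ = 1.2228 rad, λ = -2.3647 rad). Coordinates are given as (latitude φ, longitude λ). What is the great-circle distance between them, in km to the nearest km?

In radians: φ₁ = 0.1753, φ₂ = 1.2228, Δλ = 82.110° = 1.4331 rad.
cos c = sin φ₁ sin φ₂ + cos φ₁ cos φ₂ cos Δλ = (0.1744)(0.9401) + (0.9847)(0.3410)(0.1373) = 0.21005,
so c = arccos(0.21005) = 1.35918 rad.
Distance = R·c = 1737.4 × 1.3592 ≈ 2361 km.

2361 km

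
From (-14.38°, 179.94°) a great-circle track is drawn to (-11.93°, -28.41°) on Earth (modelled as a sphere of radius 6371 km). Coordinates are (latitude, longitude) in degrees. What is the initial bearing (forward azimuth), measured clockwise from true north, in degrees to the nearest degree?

Δλ = 151.650° = 2.6468 rad.
y = sin Δλ · cos φ₂ = (0.4749)(0.9784) = 0.4646
x = cos φ₁ sin φ₂ − sin φ₁ cos φ₂ cos Δλ = (0.9687)(-0.2067) − (-0.2484)(0.9784)(-0.8801) = -0.4141
θ = atan2(y, x) = 131.71°, so the bearing is 132°.

132°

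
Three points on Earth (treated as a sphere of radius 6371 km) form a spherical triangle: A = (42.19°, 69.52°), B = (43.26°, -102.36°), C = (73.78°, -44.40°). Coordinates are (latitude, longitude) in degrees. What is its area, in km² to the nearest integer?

6195364 km²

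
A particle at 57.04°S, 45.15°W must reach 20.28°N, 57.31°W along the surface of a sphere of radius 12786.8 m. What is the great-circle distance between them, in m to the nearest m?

In radians: φ₁ = -0.9955, φ₂ = 0.3540, Δλ = -12.160° = -0.2122 rad.
Haversine: a = sin²(Δφ/2) + cos φ₁ cos φ₂ sin²(Δλ/2) = 0.3902 + (0.5441)(0.9380)(0.0112) = 0.39597.
Central angle c = 2·arcsin(√a) = 1.36121 rad.
Distance = R·c = 12786.8 × 1.3612 ≈ 17406 m.

17406 m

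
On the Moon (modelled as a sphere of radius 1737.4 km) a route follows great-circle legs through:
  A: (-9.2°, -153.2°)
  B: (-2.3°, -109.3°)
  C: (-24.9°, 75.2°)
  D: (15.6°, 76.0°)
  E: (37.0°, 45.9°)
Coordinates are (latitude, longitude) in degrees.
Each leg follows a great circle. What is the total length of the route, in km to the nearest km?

8227 km

Leg A→B: central angle 0.7711 rad, distance 1339.8 km.
Leg B→C: central angle 2.6608 rad, distance 4622.9 km.
Leg C→D: central angle 0.7070 rad, distance 1228.3 km.
Leg D→E: central angle 0.5965 rad, distance 1036.3 km.
Total: 1339.8 + 4622.9 + 1228.3 + 1036.3 ≈ 8227 km.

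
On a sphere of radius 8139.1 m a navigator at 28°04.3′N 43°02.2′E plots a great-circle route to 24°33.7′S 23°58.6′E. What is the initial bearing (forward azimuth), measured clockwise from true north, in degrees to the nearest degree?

Δλ = -19.060° = -0.3327 rad.
y = sin Δλ · cos φ₂ = (-0.3266)(0.9095) = -0.2970
x = cos φ₁ sin φ₂ − sin φ₁ cos φ₂ cos Δλ = (0.8824)(-0.4157) − (0.4706)(0.9095)(0.9452) = -0.7713
θ = atan2(y, x) = -158.94°; adding 360° gives 201°.

201°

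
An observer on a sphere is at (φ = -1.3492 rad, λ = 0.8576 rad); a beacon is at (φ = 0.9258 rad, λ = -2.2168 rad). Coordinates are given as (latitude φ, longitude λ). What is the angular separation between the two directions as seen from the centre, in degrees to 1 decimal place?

With latitudes φ₁ = -77.303°, φ₂ = 53.044° and longitude difference Δλ = -176.150°:
cos c = sin φ₁ sin φ₂ + cos φ₁ cos φ₂ cos Δλ = (-0.9755)(0.7991) + (0.2198)(0.6012)(-0.9977) = -0.91140,
so c = arccos(-0.91140) = 2.71747 rad.
So the angular separation is 155.7°.

155.7°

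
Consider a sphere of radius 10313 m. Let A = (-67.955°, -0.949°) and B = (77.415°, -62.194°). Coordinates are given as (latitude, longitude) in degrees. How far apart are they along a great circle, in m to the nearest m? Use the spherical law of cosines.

26984 m

With latitudes φ₁ = -67.955°, φ₂ = 77.415° and longitude difference Δλ = -61.245°:
cos c = sin φ₁ sin φ₂ + cos φ₁ cos φ₂ cos Δλ = (-0.9269)(0.9760) + (0.3753)(0.2179)(0.4811) = -0.86528,
so c = arccos(-0.86528) = 2.61650 rad.
Distance = R·c = 10313 × 2.6165 ≈ 26984 m.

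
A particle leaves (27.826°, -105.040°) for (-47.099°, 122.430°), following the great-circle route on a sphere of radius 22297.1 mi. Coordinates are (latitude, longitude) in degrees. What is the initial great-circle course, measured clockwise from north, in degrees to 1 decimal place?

229.2°

Δλ = -132.530° = -2.3131 rad.
y = sin Δλ · cos φ₂ = (-0.7369)(0.6807) = -0.5016
x = cos φ₁ sin φ₂ − sin φ₁ cos φ₂ cos Δλ = (0.8844)(-0.7325) − (0.4668)(0.6807)(-0.6760) = -0.4330
θ = atan2(y, x) = -130.80°; adding 360° gives 229.2°.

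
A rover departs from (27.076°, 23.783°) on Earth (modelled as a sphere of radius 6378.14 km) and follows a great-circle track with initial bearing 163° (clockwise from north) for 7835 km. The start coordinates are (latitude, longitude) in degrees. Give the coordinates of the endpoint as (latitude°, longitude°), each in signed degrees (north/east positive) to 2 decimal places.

-40.49°, 45.01°

Angular distance δ = d/R = 7835/6378.14 = 1.22841 rad; initial bearing θ = 2.8449 rad.
sin φ₂ = sin φ₁ cos δ + cos φ₁ sin δ cos θ = (0.4552)(0.3357) + (0.8904)(0.9420)(-0.9563) = -0.6493, so φ₂ = -40.49°.
Δλ = atan2(sin θ sin δ cos φ₁, cos δ − sin φ₁ sin φ₂) = atan2(0.2452, 0.6313) = 21.229°.
λ₂ = 23.783° + 21.229° = 45.01°.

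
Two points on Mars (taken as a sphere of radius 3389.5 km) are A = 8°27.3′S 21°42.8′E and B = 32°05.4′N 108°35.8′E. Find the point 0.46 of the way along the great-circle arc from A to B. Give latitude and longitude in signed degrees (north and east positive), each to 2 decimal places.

Central angle δ = 1.6034 rad. Interpolating on the sphere with fraction f = 0.46:
P = [sin((1−f)δ)·A + sin(fδ)·B] / sin δ = 0.7620·A + 0.6728·B in Cartesian coordinates,
giving P = (0.5185, 0.8191, 0.2454), i.e. latitude 14.21°, longitude 57.67°.

14.21°, 57.67°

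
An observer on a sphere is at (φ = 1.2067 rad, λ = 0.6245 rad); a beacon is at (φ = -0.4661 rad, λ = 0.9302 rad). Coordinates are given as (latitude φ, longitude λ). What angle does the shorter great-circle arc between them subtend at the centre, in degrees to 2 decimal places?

In radians: φ₁ = 1.2067, φ₂ = -0.4661, Δλ = 17.515° = 0.3057 rad.
cos c = sin φ₁ sin φ₂ + cos φ₁ cos φ₂ cos Δλ = (0.9344)(-0.4494) + (0.3561)(0.8933)(0.9536) = -0.11658,
so c = arccos(-0.11658) = 1.68764 rad.
So the angular separation is 96.69°.

96.69°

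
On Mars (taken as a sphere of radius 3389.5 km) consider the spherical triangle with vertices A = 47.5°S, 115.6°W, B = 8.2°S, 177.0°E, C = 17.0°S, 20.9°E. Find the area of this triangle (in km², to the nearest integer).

24682636 km²

Side lengths (central angles): a = 2.5386, b = 1.8267, c = 1.2002 rad; semiperimeter s = 2.7828.
By l'Huilier's theorem, tan(E/4) = √[tan(s/2) tan((s−a)/2) tan((s−b)/2) tan((s−c)/2)], giving spherical excess E = 2.1484 rad.
Area = E·R² = 2.1484 × (3389.5)² ≈ 24682636 km².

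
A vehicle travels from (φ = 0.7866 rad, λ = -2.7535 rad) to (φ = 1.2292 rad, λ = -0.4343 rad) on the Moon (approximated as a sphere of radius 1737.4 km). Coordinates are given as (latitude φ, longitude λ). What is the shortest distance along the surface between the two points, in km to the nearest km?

1807 km

With latitudes φ₁ = 45.069°, φ₂ = 70.428° and longitude difference Δλ = 132.880°:
cos c = sin φ₁ sin φ₂ + cos φ₁ cos φ₂ cos Δλ = (0.7080)(0.9422) + (0.7063)(0.3350)(-0.6805) = 0.50606,
so c = arccos(0.50606) = 1.04019 rad.
Distance = R·c = 1737.4 × 1.0402 ≈ 1807 km.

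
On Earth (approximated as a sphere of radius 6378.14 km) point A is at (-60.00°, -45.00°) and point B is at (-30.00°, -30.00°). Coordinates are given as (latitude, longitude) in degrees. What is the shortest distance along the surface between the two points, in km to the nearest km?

With latitudes φ₁ = -60.000°, φ₂ = -30.000° and longitude difference Δλ = 15.000°:
cos c = sin φ₁ sin φ₂ + cos φ₁ cos φ₂ cos Δλ = (-0.8660)(-0.5000) + (0.5000)(0.8660)(0.9659) = 0.85127,
so c = arccos(0.85127) = 0.55239 rad.
Distance = R·c = 6378.14 × 0.5524 ≈ 3523 km.

3523 km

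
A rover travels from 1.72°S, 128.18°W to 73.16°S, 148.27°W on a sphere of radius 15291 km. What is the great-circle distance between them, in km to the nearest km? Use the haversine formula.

With latitudes φ₁ = -1.720°, φ₂ = -73.160° and longitude difference Δλ = -20.090°:
Haversine: a = sin²(Δφ/2) + cos φ₁ cos φ₂ sin²(Δλ/2) = 0.3409 + (0.9995)(0.2897)(0.0304) = 0.34966.
Central angle c = 2·arcsin(√a) = 1.26539 rad.
Distance = R·c = 15291 × 1.2654 ≈ 19349 km.

19349 km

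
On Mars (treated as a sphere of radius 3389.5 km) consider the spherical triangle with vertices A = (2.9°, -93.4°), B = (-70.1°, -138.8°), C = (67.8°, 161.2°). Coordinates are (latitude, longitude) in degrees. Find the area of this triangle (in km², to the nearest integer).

Side lengths (central angles): a = 2.5086, b = 1.6242, c = 1.3785 rad; semiperimeter s = 2.7557.
By l'Huilier's theorem, tan(E/4) = √[tan(s/2) tan((s−a)/2) tan((s−b)/2) tan((s−c)/2)], giving spherical excess E = 2.0909 rad.
Area = E·R² = 2.0909 × (3389.5)² ≈ 24021866 km².

24021866 km²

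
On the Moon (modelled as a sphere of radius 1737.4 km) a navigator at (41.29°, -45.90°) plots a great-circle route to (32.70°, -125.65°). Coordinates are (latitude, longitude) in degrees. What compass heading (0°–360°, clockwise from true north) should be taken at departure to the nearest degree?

Δλ = -79.750° = -1.3919 rad.
y = sin Δλ · cos φ₂ = (-0.9840)(0.8415) = -0.8281
x = cos φ₁ sin φ₂ − sin φ₁ cos φ₂ cos Δλ = (0.7514)(0.5402) − (0.6599)(0.8415)(0.1779) = 0.3071
θ = atan2(y, x) = -69.65°; adding 360° gives 290°.

290°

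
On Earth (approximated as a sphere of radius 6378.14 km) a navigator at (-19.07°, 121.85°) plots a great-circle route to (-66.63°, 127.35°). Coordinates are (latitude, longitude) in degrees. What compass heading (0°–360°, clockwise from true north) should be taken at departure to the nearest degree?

With φ₁ = -0.3328, φ₂ = -1.1629, Δλ = 0.0960 rad, the forward-azimuth formula gives
θ = atan2( sin Δλ cos φ₂ , cos φ₁ sin φ₂ − sin φ₁ cos φ₂ cos Δλ ) = atan2(0.0380, -0.7386) = 177.05°.
So the initial bearing is 177°.

177°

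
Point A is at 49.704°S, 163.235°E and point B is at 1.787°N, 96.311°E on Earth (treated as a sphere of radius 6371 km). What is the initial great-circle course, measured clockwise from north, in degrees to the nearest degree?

289°

Δλ = -66.924° = -1.1680 rad.
y = sin Δλ · cos φ₂ = (-0.9200)(0.9995) = -0.9195
x = cos φ₁ sin φ₂ − sin φ₁ cos φ₂ cos Δλ = (0.6467)(0.0312) − (-0.7627)(0.9995)(0.3920) = 0.3190
θ = atan2(y, x) = -70.87°; adding 360° gives 289°.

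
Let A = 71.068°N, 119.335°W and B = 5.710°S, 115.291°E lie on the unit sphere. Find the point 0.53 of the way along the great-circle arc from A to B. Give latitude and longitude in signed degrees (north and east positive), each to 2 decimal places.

41.94°, 131.78°

Central angle δ = 1.8556 rad. Interpolating on the sphere with fraction f = 0.53:
P = [sin((1−f)δ)·A + sin(fδ)·B] / sin δ = 0.7979·A + 0.8674·B in Cartesian coordinates,
giving P = (-0.4955, 0.5547, 0.6684), i.e. latitude 41.94°, longitude 131.78°.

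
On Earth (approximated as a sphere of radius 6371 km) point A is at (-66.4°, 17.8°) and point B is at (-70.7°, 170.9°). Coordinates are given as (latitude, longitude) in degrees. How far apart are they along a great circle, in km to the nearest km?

Let φ₁ = -1.1589 rad, φ₂ = -1.2339 rad, and Δλ = 2.6721 rad.
Haversine: a = sin²(Δφ/2) + cos φ₁ cos φ₂ sin²(Δλ/2) = 0.0014 + (0.4003)(0.3305)(0.9459) = 0.12657.
Central angle c = 2·arcsin(√a) = 0.72747 rad.
Distance = R·c = 6371 × 0.7275 ≈ 4635 km.

4635 km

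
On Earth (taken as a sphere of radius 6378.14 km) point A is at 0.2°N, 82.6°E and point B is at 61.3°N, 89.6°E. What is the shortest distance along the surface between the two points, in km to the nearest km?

6828 km

In radians: φ₁ = 0.0035, φ₂ = 1.0699, Δλ = 7.000° = 0.1222 rad.
cos c = sin φ₁ sin φ₂ + cos φ₁ cos φ₂ cos Δλ = (0.0035)(0.8771) + (1.0000)(0.4802)(0.9925) = 0.47970,
so c = arccos(0.47970) = 1.07048 rad.
Distance = R·c = 6378.14 × 1.0705 ≈ 6828 km.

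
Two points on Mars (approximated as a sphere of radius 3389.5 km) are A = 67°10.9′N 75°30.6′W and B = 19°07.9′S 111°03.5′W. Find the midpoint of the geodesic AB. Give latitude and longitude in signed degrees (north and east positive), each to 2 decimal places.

24.89°, -100.92°

The central angle between A and B is δ = 1.5748 rad.
With f = 0.5, the slerp weights are sin((1−f)δ)/sin δ = 0.7085 and sin(fδ)/sin δ = 0.7085.
Weighted sum of the unit vectors: (0.7085)·(0.0970,-0.3755,0.9217) + (0.7085)·(-0.3395,-0.8817,-0.3277) = (-0.1718, -0.8907, 0.4209).
Converting back: φ = atan2(z, √(x²+y²)) = 24.89°, λ = atan2(y, x) = -100.92°.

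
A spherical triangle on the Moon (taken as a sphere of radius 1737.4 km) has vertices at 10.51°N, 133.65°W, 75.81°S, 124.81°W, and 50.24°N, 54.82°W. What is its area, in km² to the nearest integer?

Side lengths (central angles): a = 2.3345, b = 1.3057, c = 1.5094 rad; semiperimeter s = 2.5748.
By l'Huilier's theorem, tan(E/4) = √[tan(s/2) tan((s−a)/2) tan((s−b)/2) tan((s−c)/2)], giving spherical excess E = 1.6046 rad.
Area = E·R² = 1.6046 × (1737.4)² ≈ 4843541 km².

4843541 km²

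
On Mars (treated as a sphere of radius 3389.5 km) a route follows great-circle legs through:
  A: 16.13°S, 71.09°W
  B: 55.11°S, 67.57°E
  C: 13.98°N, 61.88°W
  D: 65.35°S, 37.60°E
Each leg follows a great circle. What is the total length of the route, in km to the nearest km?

Leg A→B: central angle 1.7565 rad, distance 5953.8 km.
Leg B→C: central angle 2.1542 rad, distance 7301.6 km.
Leg C→D: central angle 1.8611 rad, distance 6308.1 km.
Total: 5953.8 + 7301.6 + 6308.1 ≈ 19563 km.

19563 km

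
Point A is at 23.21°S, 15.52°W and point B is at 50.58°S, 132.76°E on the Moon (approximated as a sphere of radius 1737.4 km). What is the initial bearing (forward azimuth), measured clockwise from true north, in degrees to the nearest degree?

160°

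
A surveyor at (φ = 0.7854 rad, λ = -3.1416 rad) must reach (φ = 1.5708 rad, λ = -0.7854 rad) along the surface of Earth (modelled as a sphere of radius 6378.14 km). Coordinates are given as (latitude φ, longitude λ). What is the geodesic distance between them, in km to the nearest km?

5009 km

With latitudes φ₁ = 45.000°, φ₂ = 90.000° and longitude difference Δλ = 135.000°:
cos c = sin φ₁ sin φ₂ + cos φ₁ cos φ₂ cos Δλ = (0.7071)(1.0000) + (0.7071)(-0.0000)(-0.7071) = 0.70711,
so c = arccos(0.70711) = 0.78539 rad.
Distance = R·c = 6378.14 × 0.7854 ≈ 5009 km.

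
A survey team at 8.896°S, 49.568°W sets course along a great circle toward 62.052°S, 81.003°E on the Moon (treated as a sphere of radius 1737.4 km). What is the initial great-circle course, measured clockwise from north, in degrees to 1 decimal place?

Δλ = 130.571° = 2.2789 rad.
y = sin Δλ · cos φ₂ = (0.7596)(0.4687) = 0.3560
x = cos φ₁ sin φ₂ − sin φ₁ cos φ₂ cos Δλ = (0.9880)(-0.8834) − (-0.1546)(0.4687)(-0.6504) = -0.9199
θ = atan2(y, x) = 158.84°, so the bearing is 158.8°.

158.8°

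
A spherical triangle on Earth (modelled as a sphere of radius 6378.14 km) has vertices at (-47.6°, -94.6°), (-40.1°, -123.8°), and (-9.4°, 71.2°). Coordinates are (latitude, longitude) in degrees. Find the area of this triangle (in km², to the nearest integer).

29075504 km²

Side lengths (central angles): a = 2.2443, b = 2.1227, c = 0.3874 rad; semiperimeter s = 2.3772.
By l'Huilier's theorem, tan(E/4) = √[tan(s/2) tan((s−a)/2) tan((s−b)/2) tan((s−c)/2)], giving spherical excess E = 0.7147 rad.
Area = E·R² = 0.7147 × (6378.14)² ≈ 29075504 km².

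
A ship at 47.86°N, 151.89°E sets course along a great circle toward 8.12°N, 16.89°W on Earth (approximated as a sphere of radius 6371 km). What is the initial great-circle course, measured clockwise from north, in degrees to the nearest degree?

With φ₁ = 0.8353, φ₂ = 0.1417, Δλ = -2.9458 rad, the forward-azimuth formula gives
θ = atan2( sin Δλ cos φ₂ , cos φ₁ sin φ₂ − sin φ₁ cos φ₂ cos Δλ ) = atan2(-0.1926, 0.8148) = -13.30°.
Adding 360° brings this into [0°, 360°): 347°.

347°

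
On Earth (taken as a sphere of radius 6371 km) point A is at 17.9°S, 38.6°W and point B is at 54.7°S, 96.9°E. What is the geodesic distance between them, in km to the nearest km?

10911 km

Let φ₁ = -0.3124 rad, φ₂ = -0.9547 rad, and Δλ = 2.3649 rad.
cos c = sin φ₁ sin φ₂ + cos φ₁ cos φ₂ cos Δλ = (-0.3074)(-0.8161) + (0.9516)(0.5779)(-0.7133) = -0.14136,
so c = arccos(-0.14136) = 1.71263 rad.
Distance = R·c = 6371 × 1.7126 ≈ 10911 km.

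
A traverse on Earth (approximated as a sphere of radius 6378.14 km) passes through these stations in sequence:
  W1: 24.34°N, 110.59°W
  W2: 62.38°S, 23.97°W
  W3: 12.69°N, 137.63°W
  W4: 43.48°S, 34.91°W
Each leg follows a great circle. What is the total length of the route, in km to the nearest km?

Leg W1→W2: central angle 1.9180 rad, distance 12233.3 km.
Leg W2→W3: central angle 1.9564 rad, distance 12478.4 km.
Leg W3→W4: central angle 1.8829 rad, distance 12009.2 km.
Total: 12233.3 + 12478.4 + 12009.2 ≈ 36721 km.

36721 km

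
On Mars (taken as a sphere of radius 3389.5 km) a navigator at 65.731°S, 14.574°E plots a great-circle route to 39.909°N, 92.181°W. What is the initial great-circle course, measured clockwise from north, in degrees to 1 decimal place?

With φ₁ = -1.1472, φ₂ = 0.6965, Δλ = -1.8632 rad, the forward-azimuth formula gives
θ = atan2( sin Δλ cos φ₂ , cos φ₁ sin φ₂ − sin φ₁ cos φ₂ cos Δλ ) = atan2(-0.7345, 0.0621) = -85.17°.
Adding 360° brings this into [0°, 360°): 274.8°.

274.8°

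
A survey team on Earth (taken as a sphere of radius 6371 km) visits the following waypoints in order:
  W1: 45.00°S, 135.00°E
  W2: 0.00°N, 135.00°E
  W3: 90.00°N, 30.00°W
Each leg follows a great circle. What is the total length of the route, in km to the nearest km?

Leg W1→W2: central angle 0.7854 rad, distance 5003.8 km.
Leg W2→W3: central angle 1.5708 rad, distance 10007.5 km.
Total: 5003.8 + 10007.5 ≈ 15011 km.

15011 km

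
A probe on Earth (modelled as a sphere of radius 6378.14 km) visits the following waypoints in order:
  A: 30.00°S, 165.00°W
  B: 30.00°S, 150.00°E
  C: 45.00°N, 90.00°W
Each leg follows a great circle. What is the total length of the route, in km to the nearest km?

18923 km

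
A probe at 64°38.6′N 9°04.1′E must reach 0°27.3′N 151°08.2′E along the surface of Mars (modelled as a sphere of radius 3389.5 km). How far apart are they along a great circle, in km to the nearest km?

6466 km

With latitudes φ₁ = 64.643°, φ₂ = 0.455° and longitude difference Δλ = 142.068°:
Haversine: a = sin²(Δφ/2) + cos φ₁ cos φ₂ sin²(Δλ/2) = 0.2823 + (0.4283)(1.0000)(0.8944) = 0.66530.
Central angle c = 2·arcsin(√a) = 1.90773 rad.
Distance = R·c = 3389.5 × 1.9077 ≈ 6466 km.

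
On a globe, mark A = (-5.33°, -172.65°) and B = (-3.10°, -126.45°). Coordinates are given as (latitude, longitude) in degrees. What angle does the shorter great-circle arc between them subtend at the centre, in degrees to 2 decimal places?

46.12°

With latitudes φ₁ = -5.330°, φ₂ = -3.100° and longitude difference Δλ = 46.200°:
cos c = sin φ₁ sin φ₂ + cos φ₁ cos φ₂ cos Δλ = (-0.0929)(-0.0541) + (0.9957)(0.9985)(0.6921) = 0.69317,
so c = arccos(0.69317) = 0.80492 rad.
So the angular separation is 46.12°.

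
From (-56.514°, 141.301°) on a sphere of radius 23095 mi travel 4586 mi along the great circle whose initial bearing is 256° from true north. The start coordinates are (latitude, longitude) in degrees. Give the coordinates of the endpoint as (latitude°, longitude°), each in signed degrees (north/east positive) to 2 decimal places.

Angular distance δ = d/R = 4586/23095 = 0.19857 rad; initial bearing θ = 4.4680 rad.
sin φ₂ = sin φ₁ cos δ + cos φ₁ sin δ cos θ = (-0.8340)(0.9803) + (0.5517)(0.1973)(-0.2419) = -0.8440, so φ₂ = -57.56°.
Δλ = atan2(sin θ sin δ cos φ₁, cos δ − sin φ₁ sin φ₂) = atan2(-0.1056, 0.2765) = -20.906°.
λ₂ = 141.301° − 20.906° = 120.39°.

-57.56°, 120.39°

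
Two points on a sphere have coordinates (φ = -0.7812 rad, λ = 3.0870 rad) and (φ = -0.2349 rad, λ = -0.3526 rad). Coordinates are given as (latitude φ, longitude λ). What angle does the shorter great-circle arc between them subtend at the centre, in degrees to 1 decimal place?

Let φ₁ = -0.7812 rad, φ₂ = -0.2349 rad, and Δλ = 2.8436 rad.
cos c = sin φ₁ sin φ₂ + cos φ₁ cos φ₂ cos Δλ = (-0.7041)(-0.2327) + (0.7101)(0.9725)(-0.9559) = -0.49625,
so c = arccos(-0.49625) = 2.09007 rad.
So the angular separation is 119.8°.

119.8°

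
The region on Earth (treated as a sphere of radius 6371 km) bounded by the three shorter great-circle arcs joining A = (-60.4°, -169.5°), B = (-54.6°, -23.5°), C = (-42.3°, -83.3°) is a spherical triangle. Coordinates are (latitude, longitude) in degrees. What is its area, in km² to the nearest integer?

Side lengths (central angles): a = 0.7011, b = 0.9155, c = 1.0798 rad; semiperimeter s = 1.3482.
By l'Huilier's theorem, tan(E/4) = √[tan(s/2) tan((s−a)/2) tan((s−b)/2) tan((s−c)/2)], giving spherical excess E = 0.3557 rad.
Area = E·R² = 0.3557 × (6371)² ≈ 14438790 km².

14438790 km²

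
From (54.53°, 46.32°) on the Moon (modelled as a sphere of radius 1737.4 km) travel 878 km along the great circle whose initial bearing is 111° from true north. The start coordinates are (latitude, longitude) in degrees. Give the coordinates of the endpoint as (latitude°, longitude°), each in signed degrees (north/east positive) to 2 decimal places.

Angular distance δ = d/R = 878/1737.4 = 0.50535 rad; initial bearing θ = 1.9373 rad.
sin φ₂ = sin φ₁ cos δ + cos φ₁ sin δ cos θ = (0.8144)(0.8750) + (0.5803)(0.4841)(-0.3584) = 0.6119, so φ₂ = 37.73°.
Δλ = atan2(sin θ sin δ cos φ₁, cos δ − sin φ₁ sin φ₂) = atan2(0.2623, 0.3766) = 34.852°.
λ₂ = 46.320° + 34.852° = 81.17°.

37.73°, 81.17°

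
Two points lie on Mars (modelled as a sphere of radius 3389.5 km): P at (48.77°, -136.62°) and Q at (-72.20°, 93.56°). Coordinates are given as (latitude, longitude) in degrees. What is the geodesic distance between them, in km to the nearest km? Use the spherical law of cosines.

8737 km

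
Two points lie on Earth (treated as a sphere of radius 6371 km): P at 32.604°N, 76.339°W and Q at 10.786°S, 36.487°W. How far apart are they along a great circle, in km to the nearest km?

Let φ₁ = 0.5690 rad, φ₂ = -0.1883 rad, and Δλ = 0.6955 rad.
cos c = sin φ₁ sin φ₂ + cos φ₁ cos φ₂ cos Δλ = (0.5388)(-0.1871) + (0.8424)(0.9823)(0.7677) = 0.53446,
so c = arccos(0.53446) = 1.00693 rad.
Distance = R·c = 6371 × 1.0069 ≈ 6415 km.

6415 km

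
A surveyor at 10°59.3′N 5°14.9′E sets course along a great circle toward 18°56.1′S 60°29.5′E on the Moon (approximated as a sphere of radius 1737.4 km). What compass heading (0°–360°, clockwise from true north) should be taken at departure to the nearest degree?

Δλ = 55.243° = 0.9642 rad.
y = sin Δλ · cos φ₂ = (0.8216)(0.9459) = 0.7771
x = cos φ₁ sin φ₂ − sin φ₁ cos φ₂ cos Δλ = (0.9817)(-0.3245) − (0.1906)(0.9459)(0.5701) = -0.4213
θ = atan2(y, x) = 118.47°, so the bearing is 118°.

118°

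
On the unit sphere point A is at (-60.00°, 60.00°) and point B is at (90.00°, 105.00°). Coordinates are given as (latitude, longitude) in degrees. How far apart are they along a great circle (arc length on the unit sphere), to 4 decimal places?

In radians: φ₁ = -1.0472, φ₂ = 1.5708, Δλ = 45.000° = 0.7854 rad.
cos c = sin φ₁ sin φ₂ + cos φ₁ cos φ₂ cos Δλ = (-0.8660)(1.0000) + (0.5000)(0.0000)(0.7071) = -0.86603,
so c = arccos(-0.86603) = 2.61799 rad.
On the unit sphere the arc length equals the central angle: 2.6180.

2.6180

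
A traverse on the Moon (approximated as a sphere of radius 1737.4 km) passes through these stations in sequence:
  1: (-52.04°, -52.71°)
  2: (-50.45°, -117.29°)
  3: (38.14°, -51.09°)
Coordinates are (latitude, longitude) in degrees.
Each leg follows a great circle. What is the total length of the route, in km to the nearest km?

4397 km

Leg 1→2: central angle 0.6824 rad, distance 1185.6 km.
Leg 2→3: central angle 1.8485 rad, distance 3211.5 km.
Total: 1185.6 + 3211.5 ≈ 4397 km.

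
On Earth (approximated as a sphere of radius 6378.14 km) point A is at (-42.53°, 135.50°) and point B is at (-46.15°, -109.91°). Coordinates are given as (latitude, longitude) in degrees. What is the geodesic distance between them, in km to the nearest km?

8242 km

With latitudes φ₁ = -42.530°, φ₂ = -46.150° and longitude difference Δλ = 114.590°:
cos c = sin φ₁ sin φ₂ + cos φ₁ cos φ₂ cos Δλ = (-0.6760)(-0.7212) + (0.7369)(0.6928)(-0.4161) = 0.27505,
so c = arccos(0.27505) = 1.29216 rad.
Distance = R·c = 6378.14 × 1.2922 ≈ 8242 km.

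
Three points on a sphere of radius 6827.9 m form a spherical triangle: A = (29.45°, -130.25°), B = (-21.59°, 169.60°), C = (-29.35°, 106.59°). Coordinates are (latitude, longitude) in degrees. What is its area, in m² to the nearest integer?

20156947 m²

Side lengths (central angles): a = 0.9906, b = 2.2865, c = 1.3468 rad; semiperimeter s = 2.3120.
By l'Huilier's theorem, tan(E/4) = √[tan(s/2) tan((s−a)/2) tan((s−b)/2) tan((s−c)/2)], giving spherical excess E = 0.4324 rad.
Area = E·R² = 0.4324 × (6827.9)² ≈ 20156947 m².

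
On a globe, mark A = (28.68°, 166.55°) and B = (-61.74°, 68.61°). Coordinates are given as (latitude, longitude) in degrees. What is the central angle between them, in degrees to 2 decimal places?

118.69°

With latitudes φ₁ = 28.680°, φ₂ = -61.740° and longitude difference Δλ = -97.940°:
Haversine: a = sin²(Δφ/2) + cos φ₁ cos φ₂ sin²(Δλ/2) = 0.5037 + (0.8773)(0.4735)(0.5691) = 0.74005.
Central angle c = 2·arcsin(√a) = 2.07156 rad.
So the angular separation is 118.69°.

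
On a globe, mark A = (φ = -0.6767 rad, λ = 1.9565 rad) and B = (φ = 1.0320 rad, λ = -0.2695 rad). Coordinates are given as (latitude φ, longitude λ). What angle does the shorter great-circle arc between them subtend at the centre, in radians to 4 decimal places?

2.4675 rad

Let φ₁ = -0.6767 rad, φ₂ = 1.0320 rad, and Δλ = -2.2260 rad.
cos c = sin φ₁ sin φ₂ + cos φ₁ cos φ₂ cos Δλ = (-0.6262)(0.8583) + (0.7796)(0.5131)(-0.6093) = -0.78126,
so c = arccos(-0.78126) = 2.46747 rad.
So the angular separation is 2.4675 rad.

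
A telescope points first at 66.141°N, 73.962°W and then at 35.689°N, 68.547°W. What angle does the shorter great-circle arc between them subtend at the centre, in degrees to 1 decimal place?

In radians: φ₁ = 1.1544, φ₂ = 0.6229, Δλ = 5.415° = 0.0945 rad.
Haversine: a = sin²(Δφ/2) + cos φ₁ cos φ₂ sin²(Δλ/2) = 0.0690 + (0.4045)(0.8122)(0.0022) = 0.06971.
Central angle c = 2·arcsin(√a) = 0.53437 rad.
So the angular separation is 30.6°.

30.6°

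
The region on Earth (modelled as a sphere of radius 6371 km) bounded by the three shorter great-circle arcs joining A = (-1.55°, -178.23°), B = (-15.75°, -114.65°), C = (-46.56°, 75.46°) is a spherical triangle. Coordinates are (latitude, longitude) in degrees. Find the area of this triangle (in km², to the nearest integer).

63450887 km²

Side lengths (central angles): a = 2.0425, b = 1.7451, c = 1.1203 rad; semiperimeter s = 2.4539.
By l'Huilier's theorem, tan(E/4) = √[tan(s/2) tan((s−a)/2) tan((s−b)/2) tan((s−c)/2)], giving spherical excess E = 1.5632 rad.
Area = E·R² = 1.5632 × (6371)² ≈ 63450887 km².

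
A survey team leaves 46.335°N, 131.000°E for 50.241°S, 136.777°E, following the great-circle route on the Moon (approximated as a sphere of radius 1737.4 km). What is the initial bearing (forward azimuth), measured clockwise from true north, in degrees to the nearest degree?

176°

With φ₁ = 0.8087, φ₂ = -0.8769, Δλ = 0.1008 rad, the forward-azimuth formula gives
θ = atan2( sin Δλ cos φ₂ , cos φ₁ sin φ₂ − sin φ₁ cos φ₂ cos Δλ ) = atan2(0.0644, -0.9911) = 176.28°.
So the initial bearing is 176°.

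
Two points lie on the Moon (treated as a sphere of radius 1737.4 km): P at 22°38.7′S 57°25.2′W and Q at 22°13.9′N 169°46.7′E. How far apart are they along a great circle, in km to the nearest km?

4141 km

With latitudes φ₁ = -22.645°, φ₂ = 22.232° and longitude difference Δλ = -132.802°:
Haversine: a = sin²(Δφ/2) + cos φ₁ cos φ₂ sin²(Δλ/2) = 0.1457 + (0.9229)(0.9257)(0.8397) = 0.86307.
Central angle c = 2·arcsin(√a) = 2.38349 rad.
Distance = R·c = 1737.4 × 2.3835 ≈ 4141 km.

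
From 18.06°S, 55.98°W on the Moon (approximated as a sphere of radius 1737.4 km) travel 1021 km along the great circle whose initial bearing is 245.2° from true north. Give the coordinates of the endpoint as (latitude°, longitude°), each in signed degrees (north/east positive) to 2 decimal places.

-28.63°, -90.97°

Angular distance δ = d/R = 1021/1737.4 = 0.58766 rad; initial bearing θ = 4.2795 rad.
sin φ₂ = sin φ₁ cos δ + cos φ₁ sin δ cos θ = (-0.3100)(0.8322) + (0.9507)(0.5544)(-0.4195) = -0.4791, so φ₂ = -28.63°.
Δλ = atan2(sin θ sin δ cos φ₁, cos δ − sin φ₁ sin φ₂) = atan2(-0.4785, 0.6837) = -34.986°.
λ₂ = -55.980° − 34.986° = -90.97°.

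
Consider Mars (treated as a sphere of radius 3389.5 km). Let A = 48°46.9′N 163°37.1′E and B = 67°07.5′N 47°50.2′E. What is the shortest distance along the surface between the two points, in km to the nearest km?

3220 km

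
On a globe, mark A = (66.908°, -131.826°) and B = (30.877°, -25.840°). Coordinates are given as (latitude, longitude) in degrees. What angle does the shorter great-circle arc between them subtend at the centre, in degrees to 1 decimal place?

With latitudes φ₁ = 66.908°, φ₂ = 30.877° and longitude difference Δλ = 105.986°:
cos c = sin φ₁ sin φ₂ + cos φ₁ cos φ₂ cos Δλ = (0.9199)(0.5132) + (0.3922)(0.8583)(-0.2754) = 0.37937,
so c = arccos(0.37937) = 1.18168 rad.
So the angular separation is 67.7°.

67.7°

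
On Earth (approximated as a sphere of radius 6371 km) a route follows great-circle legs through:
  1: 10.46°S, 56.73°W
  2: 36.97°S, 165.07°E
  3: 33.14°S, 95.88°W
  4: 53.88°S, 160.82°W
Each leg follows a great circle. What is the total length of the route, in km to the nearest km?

Leg 1→2: central angle 2.0675 rad, distance 13172.0 km.
Leg 2→3: central angle 1.3453 rad, distance 8571.2 km.
Leg 3→4: central angle 0.8623 rad, distance 5493.9 km.
Total: 13172.0 + 8571.2 + 5493.9 ≈ 27237 km.

27237 km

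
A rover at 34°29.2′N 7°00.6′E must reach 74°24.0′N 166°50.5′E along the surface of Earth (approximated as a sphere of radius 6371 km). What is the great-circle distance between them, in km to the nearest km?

7816 km

Let φ₁ = 0.6019 rad, φ₂ = 1.2985 rad, and Δλ = 2.7896 rad.
cos c = sin φ₁ sin φ₂ + cos φ₁ cos φ₂ cos Δλ = (0.5662)(0.9632) + (0.8243)(0.2689)(-0.9387) = 0.33729,
so c = arccos(0.33729) = 1.22676 rad.
Distance = R·c = 6371 × 1.2268 ≈ 7816 km.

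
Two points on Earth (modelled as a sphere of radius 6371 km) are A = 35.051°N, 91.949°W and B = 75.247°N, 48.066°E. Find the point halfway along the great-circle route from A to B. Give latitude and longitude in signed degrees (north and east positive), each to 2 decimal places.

67.30°, -77.24°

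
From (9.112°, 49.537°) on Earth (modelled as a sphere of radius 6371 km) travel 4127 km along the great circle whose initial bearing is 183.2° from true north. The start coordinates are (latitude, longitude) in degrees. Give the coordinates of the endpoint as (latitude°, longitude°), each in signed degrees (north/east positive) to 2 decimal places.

-27.94°, 47.35°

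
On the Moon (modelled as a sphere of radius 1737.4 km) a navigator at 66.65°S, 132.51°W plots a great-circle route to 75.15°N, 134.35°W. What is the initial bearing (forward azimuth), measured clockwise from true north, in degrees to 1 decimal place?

359.2°

With φ₁ = -1.1633, φ₂ = 1.3116, Δλ = -0.0321 rad, the forward-azimuth formula gives
θ = atan2( sin Δλ cos φ₂ , cos φ₁ sin φ₂ − sin φ₁ cos φ₂ cos Δλ ) = atan2(-0.0082, 0.6183) = -0.76°.
Adding 360° brings this into [0°, 360°): 359.2°.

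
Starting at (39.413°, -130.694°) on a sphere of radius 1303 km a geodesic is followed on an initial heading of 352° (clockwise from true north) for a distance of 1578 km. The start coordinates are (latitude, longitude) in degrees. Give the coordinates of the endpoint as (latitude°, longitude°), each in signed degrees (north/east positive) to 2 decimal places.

69.99°, 71.68°

Angular distance δ = d/R = 1578/1303 = 1.21105 rad; initial bearing θ = 6.1436 rad.
sin φ₂ = sin φ₁ cos δ + cos φ₁ sin δ cos θ = (0.6349)(0.3520) + (0.7726)(0.9360)(0.9903) = 0.9396, so φ₂ = 69.99°.
Δλ = atan2(sin θ sin δ cos φ₁, cos δ − sin φ₁ sin φ₂) = atan2(-0.1006, -0.2445) = -157.629°.
λ₂ = -130.694° − 157.629° = -288.32° → 71.68° after wrapping to (−180°, 180°].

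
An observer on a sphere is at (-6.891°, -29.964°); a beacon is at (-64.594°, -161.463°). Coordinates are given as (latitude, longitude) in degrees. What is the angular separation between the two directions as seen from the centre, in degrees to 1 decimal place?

With latitudes φ₁ = -6.891°, φ₂ = -64.594° and longitude difference Δλ = -131.499°:
cos c = sin φ₁ sin φ₂ + cos φ₁ cos φ₂ cos Δλ = (-0.1200)(-0.9033) + (0.9928)(0.4290)(-0.6626) = -0.17385,
so c = arccos(-0.17385) = 1.74553 rad.
So the angular separation is 100.0°.

100.0°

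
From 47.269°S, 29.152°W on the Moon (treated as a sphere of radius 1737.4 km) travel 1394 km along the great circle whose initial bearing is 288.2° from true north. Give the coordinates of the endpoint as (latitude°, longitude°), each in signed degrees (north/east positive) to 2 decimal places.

Angular distance δ = d/R = 1394/1737.4 = 0.80235 rad; initial bearing θ = 5.0300 rad.
sin φ₂ = sin φ₁ cos δ + cos φ₁ sin δ cos θ = (-0.7345)(0.6950) + (0.6786)(0.7190)(0.3123) = -0.3581, so φ₂ = -20.99°.
Δλ = atan2(sin θ sin δ cos φ₁, cos δ − sin φ₁ sin φ₂) = atan2(-0.4635, 0.4319) = -47.016°.
λ₂ = -29.152° − 47.016° = -76.17°.

-20.99°, -76.17°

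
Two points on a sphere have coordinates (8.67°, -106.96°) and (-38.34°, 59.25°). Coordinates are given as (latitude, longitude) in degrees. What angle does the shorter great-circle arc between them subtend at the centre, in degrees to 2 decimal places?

147.84°

With latitudes φ₁ = 8.670°, φ₂ = -38.340° and longitude difference Δλ = 166.210°:
cos c = sin φ₁ sin φ₂ + cos φ₁ cos φ₂ cos Δλ = (0.1507)(-0.6203) + (0.9886)(0.7843)(-0.9712) = -0.84654,
so c = arccos(-0.84654) = 2.58025 rad.
So the angular separation is 147.84°.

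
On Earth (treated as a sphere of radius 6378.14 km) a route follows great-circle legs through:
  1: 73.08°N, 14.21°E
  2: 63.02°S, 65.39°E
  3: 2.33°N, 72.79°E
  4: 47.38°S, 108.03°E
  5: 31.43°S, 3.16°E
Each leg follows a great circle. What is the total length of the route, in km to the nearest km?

37937 km

Leg 1→2: central angle 2.4494 rad, distance 15622.3 km.
Leg 2→3: central angle 1.1447 rad, distance 7301.2 km.
Leg 3→4: central angle 1.0208 rad, distance 6510.9 km.
Leg 4→5: central angle 1.3331 rad, distance 8502.8 km.
Total: 15622.3 + 7301.2 + 6510.9 + 8502.8 ≈ 37937 km.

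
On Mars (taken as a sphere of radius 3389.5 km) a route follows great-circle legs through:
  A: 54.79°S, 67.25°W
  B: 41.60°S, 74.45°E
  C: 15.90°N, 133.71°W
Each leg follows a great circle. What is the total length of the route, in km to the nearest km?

13187 km

Leg A→B: central angle 1.3653 rad, distance 4627.6 km.
Leg B→C: central angle 2.5252 rad, distance 8559.0 km.
Total: 4627.6 + 8559.0 ≈ 13187 km.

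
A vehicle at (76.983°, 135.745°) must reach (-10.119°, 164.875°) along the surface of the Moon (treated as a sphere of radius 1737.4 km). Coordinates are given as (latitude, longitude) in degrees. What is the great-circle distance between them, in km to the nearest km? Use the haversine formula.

In radians: φ₁ = 1.3436, φ₂ = -0.1766, Δλ = 29.130° = 0.5084 rad.
Haversine: a = sin²(Δφ/2) + cos φ₁ cos φ₂ sin²(Δλ/2) = 0.4747 + (0.2252)(0.9844)(0.0632) = 0.48874.
Central angle c = 2·arcsin(√a) = 1.54828 rad.
Distance = R·c = 1737.4 × 1.5483 ≈ 2690 km.

2690 km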